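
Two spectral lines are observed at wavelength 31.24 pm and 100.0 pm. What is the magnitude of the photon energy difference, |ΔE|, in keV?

Using E = hc/λ: E₁ = 6.3587e-15 J, E₂ = 1.9864e-15 J.
|ΔE| = |6.3587e-15 − 1.9864e-15| = 4.37e-15 J = 27.3 keV.

27.3 keV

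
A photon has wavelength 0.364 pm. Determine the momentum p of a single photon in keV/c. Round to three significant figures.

3410 keV/c

(h = 6.62607015·10^-34 J·s, c = 2.99792458·10^8 m/s, 1 eV = 1.602176634·10^-19 J.)
In SI units: λ = 0.364 pm = 3.64·10^-13 m.
The photon relation is p = h/λ, giving p = 1.820·10^-21 kg·m/s.
Converting to keV/c: p = 3406 keV/c ≈ 3410 keV/c.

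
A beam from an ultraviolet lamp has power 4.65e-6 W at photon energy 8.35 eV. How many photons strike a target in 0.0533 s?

1.85e11 photons

Total energy: E_total = P·t = 4.65e-6 × 0.0533 = 2.478e-7 J.
Per-photon energy: E = 1.338e-18 J.
N = E_total / E_photon = 1.85e11.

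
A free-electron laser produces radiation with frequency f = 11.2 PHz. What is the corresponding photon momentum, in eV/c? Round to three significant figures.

In SI units: f = 11.2 PHz = 1.12·10^16 Hz.
The photon relation is p = hf/c, giving p = 2.475·10^-26 kg·m/s.
Converting to eV/c: p = 46.32 eV/c ≈ 46.3 eV/c.

46.3 eV/c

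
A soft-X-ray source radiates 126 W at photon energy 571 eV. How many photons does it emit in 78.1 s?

Total energy: E_total = P·t = 126 × 78.1 = 9841 J.
Per-photon energy: E = 9.148 × 10^-17 J.
N = E_total / E_photon = 1.08 × 10^20.

1.08 × 10^20 photons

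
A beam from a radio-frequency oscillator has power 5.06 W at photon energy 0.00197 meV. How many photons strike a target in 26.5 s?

Total energy: E_total = P·t = 5.06 × 26.5 = 134.1 J.
Per-photon energy: E = 3.156e-25 J.
N = E_total / E_photon = 4.25e26.

4.25e26 photons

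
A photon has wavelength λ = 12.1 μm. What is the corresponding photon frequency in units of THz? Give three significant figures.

24.8 THz

(c = 2.99792458 × 10^8 m/s.)
Convert to SI: λ = 12.1 μm = 1.21 × 10^-5 m.
Since f = c/λ for a photon, f = 2.478 × 10^13 Hz.
Converting to THz: f = 24.78 THz ≈ 24.8 THz.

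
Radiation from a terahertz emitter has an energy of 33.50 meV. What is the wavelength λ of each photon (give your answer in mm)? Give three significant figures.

0.0370 mm

(h = 6.62607015 × 10^-34 J·s, c = 2.99792458 × 10^8 m/s, 1 eV = 1.602176634 × 10^-19 J.)
In SI units: E = 33.50 meV = 5.3673 × 10^-21 J.
Apply λ = hc/E: λ = 3.701 × 10^-5 m.
Converting to mm: λ = 0.03701 mm ≈ 0.0370 mm.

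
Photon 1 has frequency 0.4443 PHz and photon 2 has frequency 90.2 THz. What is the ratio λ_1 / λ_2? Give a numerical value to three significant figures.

0.203

λ_1 = 6.748·10^-7 m (from frequency = 0.4443 PHz, via λ = c/f).
λ_2 = 3.324·10^-6 m (from frequency = 90.2 THz, via λ = c/f).
Ratio = 6.748·10^-7 / 3.324·10^-6 = 0.203.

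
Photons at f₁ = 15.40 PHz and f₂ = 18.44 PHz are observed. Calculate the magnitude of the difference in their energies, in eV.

Using E = hf: E₁ = 1.0204 × 10^-17 J, E₂ = 1.2218 × 10^-17 J.
|ΔE| = |1.0204 × 10^-17 − 1.2218 × 10^-17| = 2.01 × 10^-18 J = 12.6 eV.

12.6 eV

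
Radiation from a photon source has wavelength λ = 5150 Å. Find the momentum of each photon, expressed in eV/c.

First convert: λ = 5150 Å = 5.15e-7 m.
Apply p = h/λ: p = 1.287e-27 kg·m/s.
Converting to eV/c: p = 2.407 eV/c ≈ 2.41 eV/c.

2.41 eV/c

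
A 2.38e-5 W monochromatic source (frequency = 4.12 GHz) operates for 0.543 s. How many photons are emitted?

Total energy: E_total = P·t = 2.38e-5 × 0.543 = 1.292e-5 J.
Per-photon energy: E = 2.730e-24 J.
N = E_total / E_photon = 4.73e18.

4.73e18 photons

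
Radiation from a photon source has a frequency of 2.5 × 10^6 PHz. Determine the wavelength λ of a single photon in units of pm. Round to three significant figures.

Take c = 2.99792458 × 10^8 m/s.
First convert: f = 2.5 × 10^6 PHz = 2.5 × 10^21 Hz.
For a photon λ = c/f, so λ = 1.199 × 10^-13 m.
Converting to pm: λ = 0.1199 pm ≈ 0.120 pm.

0.120 pm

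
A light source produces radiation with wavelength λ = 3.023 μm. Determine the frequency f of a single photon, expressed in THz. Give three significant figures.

In SI units: λ = 3.023 μm = 3.023e-6 m.
For a photon f = c/λ, so f = 9.917e13 Hz.
Converting to THz: f = 99.17 THz ≈ 99.2 THz.

99.2 THz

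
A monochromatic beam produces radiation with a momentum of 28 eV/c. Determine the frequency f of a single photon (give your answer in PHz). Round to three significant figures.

Convert to SI: p = 28 eV/c = 1.4964e-26 kg·m/s.
For a photon f = pc/h, so f = 6.770e15 Hz.
Converting to PHz: f = 6.770 PHz ≈ 6.77 PHz.

6.77 PHz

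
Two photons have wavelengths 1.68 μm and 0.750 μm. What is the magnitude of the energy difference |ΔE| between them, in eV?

0.915 eV

Using E = hc/λ: E₁ = 1.182 × 10^-19 J, E₂ = 2.649 × 10^-19 J.
|ΔE| = |1.182 × 10^-19 − 2.649 × 10^-19| = 1.47 × 10^-19 J = 0.915 eV.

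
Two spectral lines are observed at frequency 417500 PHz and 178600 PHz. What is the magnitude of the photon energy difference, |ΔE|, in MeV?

Using E = hf: E₁ = 2.7664e-13 J, E₂ = 1.1834e-13 J.
|ΔE| = |2.7664e-13 − 1.1834e-13| = 1.58e-13 J = 0.988 MeV.

0.988 MeV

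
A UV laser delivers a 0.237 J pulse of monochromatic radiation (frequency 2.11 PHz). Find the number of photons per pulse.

1.70·10^17 photons

Per-photon energy: E = 1.398·10^-18 J (from frequency = 2.11 PHz).
N = E_total / E_photon = 0.237 J / 1.398·10^-18 J = 1.70·10^17.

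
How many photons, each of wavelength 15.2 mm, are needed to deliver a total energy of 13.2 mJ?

1.01 × 10^21 photons

Per-photon energy: E = 1.307 × 10^-23 J (from wavelength = 15.2 mm).
N = E_total / E_photon = 0.0132 J / 1.307 × 10^-23 J = 1.01 × 10^21.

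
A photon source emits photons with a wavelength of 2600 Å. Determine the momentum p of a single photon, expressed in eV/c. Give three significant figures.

Use h = 6.62607015·10^-34 J·s, c = 2.99792458·10^8 m/s, 1 eV = 1.602176634·10^-19 J.
Convert to SI: λ = 2600 Å = 2.6·10^-7 m.
For a photon p = h/λ, so p = 2.548·10^-27 kg·m/s.
Converting to eV/c: p = 4.769 eV/c ≈ 4.77 eV/c.

4.77 eV/c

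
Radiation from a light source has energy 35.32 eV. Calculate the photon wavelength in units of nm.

Use h = 6.62607015e-34 J·s, c = 2.99792458e8 m/s, 1 eV = 1.602176634e-19 J.
In SI units: E = 35.32 eV = 5.6589e-18 J.
Since λ = hc/E for a photon, λ = 3.510e-8 m.
Converting to nm: λ = 35.10 nm ≈ 35.1 nm.

35.1 nm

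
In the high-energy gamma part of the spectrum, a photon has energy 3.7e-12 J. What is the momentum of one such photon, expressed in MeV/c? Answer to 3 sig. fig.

23.1 MeV/c

Use c = 2.99792458e8 m/s, 1 eV = 1.602176634e-19 J.
For a photon p = E/c, so p = 1.234e-20 kg·m/s.
Converting to MeV/c: p = 23.09 MeV/c ≈ 23.1 MeV/c.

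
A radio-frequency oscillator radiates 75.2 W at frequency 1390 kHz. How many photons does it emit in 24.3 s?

Total energy: E_total = P·t = 75.2 × 24.3 = 1827 J.
Per-photon energy: E = 9.210e-28 J.
N = E_total / E_photon = 1.98e30.

1.98e30 photons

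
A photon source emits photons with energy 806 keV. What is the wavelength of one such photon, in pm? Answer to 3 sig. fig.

In SI units: E = 806 keV = 1.2914·10^-13 J.
Since λ = hc/E for a photon, λ = 1.538·10^-12 m.
Converting to pm: λ = 1.538 pm ≈ 1.54 pm.

1.54 pm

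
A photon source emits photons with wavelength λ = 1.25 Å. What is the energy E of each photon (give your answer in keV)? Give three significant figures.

9.92 keV

First convert: λ = 1.25 Å = 1.25e-10 m.
Apply E = hc/λ: E = 1.589e-15 J.
Converting to keV: E = 9.919 keV ≈ 9.92 keV.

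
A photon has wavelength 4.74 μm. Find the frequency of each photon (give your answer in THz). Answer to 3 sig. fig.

Take c = 2.99792458 × 10^8 m/s.
First convert: λ = 4.74 μm = 4.74 × 10^-6 m.
The photon relation is f = c/λ, giving f = 6.325 × 10^13 Hz.
Converting to THz: f = 63.25 THz ≈ 63.2 THz.

63.2 THz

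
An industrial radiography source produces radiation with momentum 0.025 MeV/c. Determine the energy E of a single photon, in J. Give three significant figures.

In SI units: p = 0.025 MeV/c = 1.3361 × 10^-23 kg·m/s.
The photon relation is E = pc, giving E = 4.005 × 10^-15 J.
So E ≈ 4.01 × 10^-15 J.

4.01 × 10^-15 J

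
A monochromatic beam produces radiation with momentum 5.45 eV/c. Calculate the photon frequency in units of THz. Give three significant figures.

First convert: p = 5.45 eV/c = 2.9126 × 10^-27 kg·m/s.
Since f = pc/h for a photon, f = 1.318 × 10^15 Hz.
Converting to THz: f = 1318 THz ≈ 1320 THz.

1320 THz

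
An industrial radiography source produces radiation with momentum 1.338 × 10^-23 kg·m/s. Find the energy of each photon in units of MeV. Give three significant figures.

0.0250 MeV

Since E = pc for a photon, E = 4.011 × 10^-15 J.
Converting to MeV: E = 0.02504 MeV ≈ 0.0250 MeV.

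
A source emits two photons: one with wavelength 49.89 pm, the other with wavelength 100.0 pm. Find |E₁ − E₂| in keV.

12.5 keV

Using E = hc/λ: E₁ = 3.9817 × 10^-15 J, E₂ = 1.9864 × 10^-15 J.
|ΔE| = |3.9817 × 10^-15 − 1.9864 × 10^-15| = 2.00 × 10^-15 J = 12.5 keV.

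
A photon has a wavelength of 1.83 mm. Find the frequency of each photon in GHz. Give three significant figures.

164 GHz

First convert: λ = 1.83 mm = 0.00183 m.
For a photon f = c/λ, so f = 1.638 × 10^11 Hz.
Converting to GHz: f = 163.8 GHz ≈ 164 GHz.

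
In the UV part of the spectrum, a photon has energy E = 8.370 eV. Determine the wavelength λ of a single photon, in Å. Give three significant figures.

1480 Å

Take h = 6.62607015 × 10^-34 J·s, c = 2.99792458 × 10^8 m/s, 1 eV = 1.602176634 × 10^-19 J.
In SI units: E = 8.370 eV = 1.3410 × 10^-18 J.
Apply λ = hc/E: λ = 1.481 × 10^-7 m.
Converting to Å: λ = 1481 Å ≈ 1480 Å.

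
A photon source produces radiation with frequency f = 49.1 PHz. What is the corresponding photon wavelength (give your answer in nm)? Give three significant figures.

First convert: f = 49.1 PHz = 4.91 × 10^16 Hz.
Since λ = c/f for a photon, λ = 6.106 × 10^-9 m.
Converting to nm: λ = 6.106 nm ≈ 6.11 nm.

6.11 nm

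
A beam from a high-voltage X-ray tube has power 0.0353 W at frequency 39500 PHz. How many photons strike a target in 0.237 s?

Total energy: E_total = P·t = 0.0353 × 0.237 = 0.008366 J.
Per-photon energy: E = 2.617 × 10^-14 J.
N = E_total / E_photon = 3.20 × 10^11.

3.20 × 10^11 photons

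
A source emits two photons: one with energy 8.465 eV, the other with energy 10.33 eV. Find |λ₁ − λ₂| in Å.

Using λ = hc/E: λ₁ = 1.4647 × 10^-7 m, λ₂ = 1.2002 × 10^-7 m.
|Δλ| = |1.4647 × 10^-7 − 1.2002 × 10^-7| = 2.64 × 10^-8 m = 264 Å.

264 Å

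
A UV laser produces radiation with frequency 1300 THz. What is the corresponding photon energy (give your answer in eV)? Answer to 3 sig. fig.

Convert to SI: f = 1300 THz = 1.3 × 10^15 Hz.
Apply E = hf: E = 8.614 × 10^-19 J.
Converting to eV: E = 5.376 eV ≈ 5.38 eV.

5.38 eV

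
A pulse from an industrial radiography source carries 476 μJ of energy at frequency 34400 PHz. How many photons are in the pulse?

2.09e10 photons

Per-photon energy: E = 2.279e-14 J (from frequency = 34400 PHz).
N = E_total / E_photon = 4.76e-4 J / 2.279e-14 J = 2.09e10.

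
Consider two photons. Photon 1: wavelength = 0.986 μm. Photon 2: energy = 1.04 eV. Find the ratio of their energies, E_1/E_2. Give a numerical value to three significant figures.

1.21

E_1 = 2.015e-19 J (from wavelength = 0.986 μm, via E = hc/λ).
E_2 = 1.666e-19 J (from energy = 1.04 eV, via E given directly).
Ratio = 2.015e-19 / 1.666e-19 = 1.21.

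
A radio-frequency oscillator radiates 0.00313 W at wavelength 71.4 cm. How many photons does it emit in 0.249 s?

2.80 × 10^21 photons

Total energy: E_total = P·t = 0.00313 × 0.249 = 7.794 × 10^-4 J.
Per-photon energy: E = 2.782 × 10^-25 J.
N = E_total / E_photon = 2.80 × 10^21.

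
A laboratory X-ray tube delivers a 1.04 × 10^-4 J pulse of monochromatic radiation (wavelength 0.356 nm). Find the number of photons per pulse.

1.86 × 10^11 photons

Per-photon energy: E = 5.580 × 10^-16 J (from wavelength = 0.356 nm).
N = E_total / E_photon = 1.04 × 10^-4 J / 5.580 × 10^-16 J = 1.86 × 10^11.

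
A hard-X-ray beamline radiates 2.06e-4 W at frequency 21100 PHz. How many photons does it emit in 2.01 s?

2.96e10 photons

Total energy: E_total = P·t = 2.06e-4 × 2.01 = 4.141e-4 J.
Per-photon energy: E = 1.398e-14 J.
N = E_total / E_photon = 2.96e10.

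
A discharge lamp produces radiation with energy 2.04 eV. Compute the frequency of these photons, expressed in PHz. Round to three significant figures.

In SI units: E = 2.04 eV = 3.2684 × 10^-19 J.
The photon relation is f = E/h, giving f = 4.933 × 10^14 Hz.
Converting to PHz: f = 0.4933 PHz ≈ 0.493 PHz.

0.493 PHz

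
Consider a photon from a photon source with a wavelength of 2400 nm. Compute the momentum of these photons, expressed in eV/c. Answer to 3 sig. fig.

0.517 eV/c

Use h = 6.62607015 × 10^-34 J·s, c = 2.99792458 × 10^8 m/s, 1 eV = 1.602176634 × 10^-19 J.
In SI units: λ = 2400 nm = 2.4 × 10^-6 m.
For a photon p = h/λ, so p = 2.761 × 10^-28 kg·m/s.
Converting to eV/c: p = 0.5166 eV/c ≈ 0.517 eV/c.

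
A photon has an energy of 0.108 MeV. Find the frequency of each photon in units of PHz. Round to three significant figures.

2.61e4 PHz

Use h = 6.62607015e-34 J·s, 1 eV = 1.602176634e-19 J.
In SI units: E = 0.108 MeV = 1.7304e-14 J.
The photon relation is f = E/h, giving f = 2.611e19 Hz.
Converting to PHz: f = 26110 PHz ≈ 2.61e4 PHz.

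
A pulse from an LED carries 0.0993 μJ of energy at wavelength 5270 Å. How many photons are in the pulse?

Per-photon energy: E = 3.769e-19 J (from wavelength = 5270 Å).
N = E_total / E_photon = 9.93e-8 J / 3.769e-19 J = 2.63e11.

2.63e11 photons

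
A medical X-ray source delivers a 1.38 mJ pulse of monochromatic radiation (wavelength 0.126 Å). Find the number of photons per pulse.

Per-photon energy: E = 1.577·10^-14 J (from wavelength = 0.126 Å).
N = E_total / E_photon = 0.00138 J / 1.577·10^-14 J = 8.75·10^10.

8.75·10^10 photons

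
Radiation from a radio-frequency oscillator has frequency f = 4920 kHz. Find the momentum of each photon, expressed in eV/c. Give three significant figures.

2.03e-8 eV/c

Use h = 6.62607015e-34 J·s, c = 2.99792458e8 m/s, 1 eV = 1.602176634e-19 J.
In SI units: f = 4920 kHz = 4.92e6 Hz.
Since p = hf/c for a photon, p = 1.087e-35 kg·m/s.
Converting to eV/c: p = 2.035e-8 eV/c ≈ 2.03e-8 eV/c.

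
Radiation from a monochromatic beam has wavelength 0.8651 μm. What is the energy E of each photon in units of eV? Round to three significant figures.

1.43 eV

Take h = 6.62607015e-34 J·s, c = 2.99792458e8 m/s, 1 eV = 1.602176634e-19 J.
Convert to SI: λ = 0.8651 μm = 8.651e-7 m.
For a photon E = hc/λ, so E = 2.296e-19 J.
Converting to eV: E = 1.433 eV ≈ 1.43 eV.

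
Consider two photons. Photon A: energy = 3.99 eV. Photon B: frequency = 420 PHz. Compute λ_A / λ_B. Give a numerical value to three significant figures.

435

λ_A = 3.107e-7 m (from energy = 3.99 eV, via λ = hc/E).
λ_B = 7.138e-10 m (from frequency = 420 PHz, via λ = c/f).
Ratio = 3.107e-7 / 7.138e-10 = 435.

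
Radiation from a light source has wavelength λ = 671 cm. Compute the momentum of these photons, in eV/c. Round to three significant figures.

Use h = 6.62607015 × 10^-34 J·s, c = 2.99792458 × 10^8 m/s, 1 eV = 1.602176634 × 10^-19 J.
First convert: λ = 671 cm = 6.71 m.
For a photon p = h/λ, so p = 9.875 × 10^-35 kg·m/s.
Converting to eV/c: p = 1.848 × 10^-7 eV/c ≈ 1.85 × 10^-7 eV/c.

1.85 × 10^-7 eV/c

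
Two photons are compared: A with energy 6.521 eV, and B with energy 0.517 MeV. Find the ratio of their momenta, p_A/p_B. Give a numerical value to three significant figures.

1.26e-5

p_A = 3.485e-27 kg·m/s (from energy = 6.521 eV, via p = E/c).
p_B = 2.763e-22 kg·m/s (from energy = 0.517 MeV, via p = E/c).
Ratio = 3.485e-27 / 2.763e-22 = 1.26e-5.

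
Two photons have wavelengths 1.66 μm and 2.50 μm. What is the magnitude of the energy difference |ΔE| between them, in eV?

0.251 eV

Using E = hc/λ: E₁ = 1.197e-19 J, E₂ = 7.946e-20 J.
|ΔE| = |1.197e-19 − 7.946e-20| = 4.02e-20 J = 0.251 eV.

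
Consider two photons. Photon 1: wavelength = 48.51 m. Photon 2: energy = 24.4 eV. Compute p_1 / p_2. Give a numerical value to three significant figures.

p_1 = 1.366e-35 kg·m/s (from wavelength = 48.51 m, via p = h/λ).
p_2 = 1.304e-26 kg·m/s (from energy = 24.4 eV, via p = E/c).
Ratio = 1.366e-35 / 1.304e-26 = 1.05e-9.

1.05e-9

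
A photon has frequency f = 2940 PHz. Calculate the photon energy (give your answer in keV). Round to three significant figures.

First convert: f = 2940 PHz = 2.94 × 10^18 Hz.
Since E = hf for a photon, E = 1.948 × 10^-15 J.
Converting to keV: E = 12.16 keV ≈ 12.2 keV.

12.2 keV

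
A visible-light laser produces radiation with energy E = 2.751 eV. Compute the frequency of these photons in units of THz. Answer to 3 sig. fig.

665 THz

(h = 6.62607015e-34 J·s, 1 eV = 1.602176634e-19 J.)
First convert: E = 2.751 eV = 4.4076e-19 J.
For a photon f = E/h, so f = 6.652e14 Hz.
Converting to THz: f = 665.2 THz ≈ 665 THz.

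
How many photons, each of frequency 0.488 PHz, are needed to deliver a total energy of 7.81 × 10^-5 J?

2.42 × 10^14 photons

Per-photon energy: E = 3.234 × 10^-19 J (from frequency = 0.488 PHz).
N = E_total / E_photon = 7.81 × 10^-5 J / 3.234 × 10^-19 J = 2.42 × 10^14.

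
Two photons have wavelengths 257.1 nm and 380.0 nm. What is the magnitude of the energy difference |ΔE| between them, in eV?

1.56 eV

Using E = hc/λ: E₁ = 7.7264e-19 J, E₂ = 5.2275e-19 J.
|ΔE| = |7.7264e-19 − 5.2275e-19| = 2.50e-19 J = 1.56 eV.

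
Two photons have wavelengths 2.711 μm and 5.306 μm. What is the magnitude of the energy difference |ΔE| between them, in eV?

Using E = hc/λ: E₁ = 7.3274 × 10^-20 J, E₂ = 3.7438 × 10^-20 J.
|ΔE| = |7.3274 × 10^-20 − 3.7438 × 10^-20| = 3.58 × 10^-20 J = 0.224 eV.

0.224 eV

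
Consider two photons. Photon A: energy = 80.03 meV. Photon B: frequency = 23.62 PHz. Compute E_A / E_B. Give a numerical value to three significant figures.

8.19 × 10^-4

E_A = 1.282 × 10^-20 J (from energy = 80.03 meV, via E given directly).
E_B = 1.565 × 10^-17 J (from frequency = 23.62 PHz, via E = hf).
Ratio = 1.282 × 10^-20 / 1.565 × 10^-17 = 8.19 × 10^-4.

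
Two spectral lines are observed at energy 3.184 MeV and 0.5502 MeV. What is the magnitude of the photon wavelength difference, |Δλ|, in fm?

1860 fm

Using λ = hc/E: λ₁ = 3.8940·10^-13 m, λ₂ = 2.2534·10^-12 m.
|Δλ| = |3.8940·10^-13 − 2.2534·10^-12| = 1.86·10^-12 m = 1860 fm.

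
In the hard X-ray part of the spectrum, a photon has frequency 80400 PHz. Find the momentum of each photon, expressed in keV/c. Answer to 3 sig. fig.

333 keV/c

Use h = 6.62607015e-34 J·s, c = 2.99792458e8 m/s, 1 eV = 1.602176634e-19 J.
In SI units: f = 80400 PHz = 8.04e19 Hz.
Since p = hf/c for a photon, p = 1.777e-22 kg·m/s.
Converting to keV/c: p = 332.5 keV/c ≈ 333 keV/c.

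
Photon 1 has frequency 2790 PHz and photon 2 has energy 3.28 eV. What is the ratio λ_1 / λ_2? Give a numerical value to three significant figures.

2.84 × 10^-4

λ_1 = 1.075 × 10^-10 m (from frequency = 2790 PHz, via λ = c/f).
λ_2 = 3.780 × 10^-7 m (from energy = 3.28 eV, via λ = hc/E).
Ratio = 1.075 × 10^-10 / 3.780 × 10^-7 = 2.84 × 10^-4.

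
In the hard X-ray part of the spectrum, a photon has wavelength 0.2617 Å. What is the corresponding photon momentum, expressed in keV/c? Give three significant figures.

47.4 keV/c

Use h = 6.62607015 × 10^-34 J·s, c = 2.99792458 × 10^8 m/s, 1 eV = 1.602176634 × 10^-19 J.
In SI units: λ = 0.2617 Å = 2.617 × 10^-11 m.
The photon relation is p = h/λ, giving p = 2.532 × 10^-23 kg·m/s.
Converting to keV/c: p = 47.38 keV/c ≈ 47.4 keV/c.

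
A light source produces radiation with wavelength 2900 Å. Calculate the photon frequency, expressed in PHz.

1.03 PHz

Take c = 2.99792458 × 10^8 m/s.
In SI units: λ = 2900 Å = 2.90 × 10^-7 m.
Since f = c/λ for a photon, f = 1.034 × 10^15 Hz.
Converting to PHz: f = 1.034 PHz ≈ 1.03 PHz.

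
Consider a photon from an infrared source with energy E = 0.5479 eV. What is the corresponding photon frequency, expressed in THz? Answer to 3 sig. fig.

132 THz

Convert to SI: E = 0.5479 eV = 8.7783·10^-20 J.
For a photon f = E/h, so f = 1.325·10^14 Hz.
Converting to THz: f = 132.5 THz ≈ 132 THz.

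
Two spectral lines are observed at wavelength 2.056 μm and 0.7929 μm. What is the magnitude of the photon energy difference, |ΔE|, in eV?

Using E = hc/λ: E₁ = 9.6617e-20 J, E₂ = 2.5053e-19 J.
|ΔE| = |9.6617e-20 − 2.5053e-19| = 1.54e-19 J = 0.961 eV.

0.961 eV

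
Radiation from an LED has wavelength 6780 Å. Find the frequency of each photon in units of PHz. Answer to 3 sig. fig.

0.442 PHz

In SI units: λ = 6780 Å = 6.78e-7 m.
The photon relation is f = c/λ, giving f = 4.422e14 Hz.
Converting to PHz: f = 0.4422 PHz ≈ 0.442 PHz.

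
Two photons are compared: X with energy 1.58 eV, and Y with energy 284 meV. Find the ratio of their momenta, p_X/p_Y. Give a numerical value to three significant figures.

5.56

p_X = 8.444e-28 kg·m/s (from energy = 1.58 eV, via p = E/c).
p_Y = 1.518e-28 kg·m/s (from energy = 284 meV, via p = E/c).
Ratio = 8.444e-28 / 1.518e-28 = 5.56.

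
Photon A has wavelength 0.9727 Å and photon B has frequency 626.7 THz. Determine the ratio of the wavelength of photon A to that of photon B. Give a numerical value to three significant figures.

2.03e-4

λ_A = 9.727e-11 m (from wavelength = 0.9727 Å, via λ given directly).
λ_B = 4.784e-7 m (from frequency = 626.7 THz, via λ = c/f).
Ratio = 9.727e-11 / 4.784e-7 = 2.03e-4.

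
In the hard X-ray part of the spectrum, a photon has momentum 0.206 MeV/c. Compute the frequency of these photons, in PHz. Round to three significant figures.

First convert: p = 0.206 MeV/c = 1.1009e-22 kg·m/s.
The photon relation is f = pc/h, giving f = 4.981e19 Hz.
Converting to PHz: f = 49810 PHz ≈ 4.98e4 PHz.

4.98e4 PHz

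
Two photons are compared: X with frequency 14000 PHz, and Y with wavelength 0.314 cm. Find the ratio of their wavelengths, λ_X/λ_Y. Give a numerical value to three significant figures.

6.82 × 10^-9

λ_X = 2.141 × 10^-11 m (from frequency = 14000 PHz, via λ = c/f).
λ_Y = 0.003140 m (from wavelength = 0.314 cm, via λ given directly).
Ratio = 2.141 × 10^-11 / 0.003140 = 6.82 × 10^-9.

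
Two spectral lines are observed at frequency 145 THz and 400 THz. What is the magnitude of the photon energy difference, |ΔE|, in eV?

Using E = hf: E₁ = 9.608e-20 J, E₂ = 2.650e-19 J.
|ΔE| = |9.608e-20 − 2.650e-19| = 1.69e-19 J = 1.05 eV.

1.05 eV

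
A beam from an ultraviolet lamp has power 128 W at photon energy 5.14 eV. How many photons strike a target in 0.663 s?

Total energy: E_total = P·t = 128 × 0.663 = 84.86 J.
Per-photon energy: E = 8.235 × 10^-19 J.
N = E_total / E_photon = 1.03 × 10^20.

1.03 × 10^20 photons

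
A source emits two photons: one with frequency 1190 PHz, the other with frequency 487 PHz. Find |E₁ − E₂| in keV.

Using E = hf: E₁ = 7.885 × 10^-16 J, E₂ = 3.227 × 10^-16 J.
|ΔE| = |7.885 × 10^-16 − 3.227 × 10^-16| = 4.66 × 10^-16 J = 2.91 keV.

2.91 keV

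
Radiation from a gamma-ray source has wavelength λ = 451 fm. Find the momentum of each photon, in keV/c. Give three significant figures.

In SI units: λ = 451 fm = 4.51 × 10^-13 m.
Apply p = h/λ: p = 1.469 × 10^-21 kg·m/s.
Converting to keV/c: p = 2749 keV/c ≈ 2750 keV/c.

2750 keV/c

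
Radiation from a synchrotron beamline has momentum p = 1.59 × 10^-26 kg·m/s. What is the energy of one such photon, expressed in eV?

29.8 eV

The photon relation is E = pc, giving E = 4.767 × 10^-18 J.
Converting to eV: E = 29.75 eV ≈ 29.8 eV.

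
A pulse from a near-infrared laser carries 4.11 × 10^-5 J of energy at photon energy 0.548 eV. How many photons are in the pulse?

4.68 × 10^14 photons

Per-photon energy: E = 8.780 × 10^-20 J (from energy = 0.548 eV).
N = E_total / E_photon = 4.11 × 10^-5 J / 8.780 × 10^-20 J = 4.68 × 10^14.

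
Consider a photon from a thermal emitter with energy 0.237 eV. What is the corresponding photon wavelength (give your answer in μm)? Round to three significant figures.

5.23 μm

Convert to SI: E = 0.237 eV = 3.7972e-20 J.
For a photon λ = hc/E, so λ = 5.231e-6 m.
Converting to μm: λ = 5.231 μm ≈ 5.23 μm.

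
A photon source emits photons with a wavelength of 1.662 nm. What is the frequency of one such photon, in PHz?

180 PHz

(c = 2.99792458 × 10^8 m/s.)
Convert to SI: λ = 1.662 nm = 1.662 × 10^-9 m.
Since f = c/λ for a photon, f = 1.804 × 10^17 Hz.
Converting to PHz: f = 180.4 PHz ≈ 180 PHz.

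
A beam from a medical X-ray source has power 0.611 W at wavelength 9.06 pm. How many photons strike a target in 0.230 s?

6.41 × 10^12 photons

Total energy: E_total = P·t = 0.611 × 0.230 = 0.1405 J.
Per-photon energy: E = 2.193 × 10^-14 J.
N = E_total / E_photon = 6.41 × 10^12.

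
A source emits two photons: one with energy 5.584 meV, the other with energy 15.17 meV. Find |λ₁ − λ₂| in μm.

140 μm

Using λ = hc/E: λ₁ = 2.2203e-4 m, λ₂ = 8.1730e-5 m.
|Δλ| = |2.2203e-4 − 8.1730e-5| = 1.40e-4 m = 140 μm.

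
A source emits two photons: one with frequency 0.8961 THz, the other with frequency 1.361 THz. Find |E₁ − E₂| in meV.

Using E = hf: E₁ = 5.9376e-22 J, E₂ = 9.0181e-22 J.
|ΔE| = |5.9376e-22 − 9.0181e-22| = 3.08e-22 J = 1.92 meV.

1.92 meV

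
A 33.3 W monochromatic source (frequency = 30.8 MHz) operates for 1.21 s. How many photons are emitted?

Total energy: E_total = P·t = 33.3 × 1.21 = 40.29 J.
Per-photon energy: E = 2.041 × 10^-26 J.
N = E_total / E_photon = 1.97 × 10^27.

1.97 × 10^27 photons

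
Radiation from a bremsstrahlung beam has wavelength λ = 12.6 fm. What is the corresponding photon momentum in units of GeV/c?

Convert to SI: λ = 12.6 fm = 1.26 × 10^-14 m.
The photon relation is p = h/λ, giving p = 5.259 × 10^-20 kg·m/s.
Converting to GeV/c: p = 0.09840 GeV/c ≈ 0.0984 GeV/c.

0.0984 GeV/c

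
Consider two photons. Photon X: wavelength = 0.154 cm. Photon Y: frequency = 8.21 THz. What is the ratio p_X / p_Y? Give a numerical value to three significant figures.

0.0237

p_X = 4.303e-31 kg·m/s (from wavelength = 0.154 cm, via p = h/λ).
p_Y = 1.815e-29 kg·m/s (from frequency = 8.21 THz, via p = hf/c).
Ratio = 4.303e-31 / 1.815e-29 = 0.0237.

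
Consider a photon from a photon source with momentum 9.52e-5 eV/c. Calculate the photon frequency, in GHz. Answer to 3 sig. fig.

(h = 6.62607015e-34 J·s, c = 2.99792458e8 m/s, 1 eV = 1.602176634e-19 J.)
Convert to SI: p = 9.52e-5 eV/c = 5.0878e-32 kg·m/s.
Apply f = pc/h: f = 2.302e10 Hz.
Converting to GHz: f = 23.02 GHz ≈ 23.0 GHz.

23.0 GHz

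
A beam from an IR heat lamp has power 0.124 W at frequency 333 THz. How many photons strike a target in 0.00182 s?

Total energy: E_total = P·t = 0.124 × 0.00182 = 2.257e-4 J.
Per-photon energy: E = 2.206e-19 J.
N = E_total / E_photon = 1.02e15.

1.02e15 photons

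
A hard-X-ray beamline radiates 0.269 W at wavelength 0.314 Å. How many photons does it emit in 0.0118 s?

Total energy: E_total = P·t = 0.269 × 0.0118 = 0.003174 J.
Per-photon energy: E = 6.326 × 10^-15 J.
N = E_total / E_photon = 5.02 × 10^11.

5.02 × 10^11 photons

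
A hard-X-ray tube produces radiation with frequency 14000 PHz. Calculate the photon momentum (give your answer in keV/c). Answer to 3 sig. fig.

First convert: f = 14000 PHz = 1.40·10^19 Hz.
For a photon p = hf/c, so p = 3.094·10^-23 kg·m/s.
Converting to keV/c: p = 57.90 keV/c ≈ 57.9 keV/c.

57.9 keV/c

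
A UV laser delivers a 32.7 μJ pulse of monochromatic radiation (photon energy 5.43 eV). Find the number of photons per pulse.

3.76e13 photons

Per-photon energy: E = 8.700e-19 J (from energy = 5.43 eV).
N = E_total / E_photon = 3.27e-5 J / 8.700e-19 J = 3.76e13.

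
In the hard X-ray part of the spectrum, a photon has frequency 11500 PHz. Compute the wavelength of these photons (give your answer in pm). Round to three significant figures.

Take c = 2.99792458 × 10^8 m/s.
Convert to SI: f = 11500 PHz = 1.15 × 10^19 Hz.
Apply λ = c/f: λ = 2.607 × 10^-11 m.
Converting to pm: λ = 26.07 pm ≈ 26.1 pm.

26.1 pm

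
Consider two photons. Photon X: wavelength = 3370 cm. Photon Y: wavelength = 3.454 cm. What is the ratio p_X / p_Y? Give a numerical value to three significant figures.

p_X = 1.966·10^-35 kg·m/s (from wavelength = 3370 cm, via p = h/λ).
p_Y = 1.918·10^-32 kg·m/s (from wavelength = 3.454 cm, via p = h/λ).
Ratio = 1.966·10^-35 / 1.918·10^-32 = 1.02·10^-3.

1.02·10^-3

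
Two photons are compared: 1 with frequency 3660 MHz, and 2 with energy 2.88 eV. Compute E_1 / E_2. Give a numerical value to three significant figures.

E_1 = 2.425 × 10^-24 J (from frequency = 3660 MHz, via E = hf).
E_2 = 4.614 × 10^-19 J (from energy = 2.88 eV, via E given directly).
Ratio = 2.425 × 10^-24 / 4.614 × 10^-19 = 5.26 × 10^-6.

5.26 × 10^-6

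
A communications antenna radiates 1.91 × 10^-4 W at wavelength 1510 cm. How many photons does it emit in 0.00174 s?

Total energy: E_total = P·t = 1.91 × 10^-4 × 0.00174 = 3.323 × 10^-7 J.
Per-photon energy: E = 1.316 × 10^-26 J.
N = E_total / E_photon = 2.53 × 10^19.

2.53 × 10^19 photons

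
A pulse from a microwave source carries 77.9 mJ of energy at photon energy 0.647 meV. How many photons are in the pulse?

7.51 × 10^20 photons

Per-photon energy: E = 1.037 × 10^-22 J (from energy = 0.647 meV).
N = E_total / E_photon = 0.0779 J / 1.037 × 10^-22 J = 7.51 × 10^20.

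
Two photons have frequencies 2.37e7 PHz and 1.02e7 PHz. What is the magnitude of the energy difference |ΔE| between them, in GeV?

0.0558 GeV

Using E = hf: E₁ = 1.570e-11 J, E₂ = 6.759e-12 J.
|ΔE| = |1.570e-11 − 6.759e-12| = 8.95e-12 J = 0.0558 GeV.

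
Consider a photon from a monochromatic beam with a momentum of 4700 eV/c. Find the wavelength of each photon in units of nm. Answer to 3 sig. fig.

First convert: p = 4700 eV/c = 2.5118e-24 kg·m/s.
For a photon λ = h/p, so λ = 2.638e-10 m.
Converting to nm: λ = 0.2638 nm ≈ 0.264 nm.

0.264 nm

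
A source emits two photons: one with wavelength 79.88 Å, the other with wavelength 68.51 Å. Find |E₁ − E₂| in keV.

0.0258 keV

Using E = hc/λ: E₁ = 2.4868e-17 J, E₂ = 2.8995e-17 J.
|ΔE| = |2.4868e-17 − 2.8995e-17| = 4.13e-18 J = 0.0258 keV.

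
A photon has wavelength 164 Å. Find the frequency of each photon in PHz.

Take c = 2.99792458 × 10^8 m/s.
First convert: λ = 164 Å = 1.64 × 10^-8 m.
The photon relation is f = c/λ, giving f = 1.828 × 10^16 Hz.
Converting to PHz: f = 18.28 PHz ≈ 18.3 PHz.

18.3 PHz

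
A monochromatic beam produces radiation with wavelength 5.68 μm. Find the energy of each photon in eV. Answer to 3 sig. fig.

Take h = 6.62607015 × 10^-34 J·s, c = 2.99792458 × 10^8 m/s, 1 eV = 1.602176634 × 10^-19 J.
In SI units: λ = 5.68 μm = 5.68 × 10^-6 m.
Since E = hc/λ for a photon, E = 3.497 × 10^-20 J.
Converting to eV: E = 0.2183 eV ≈ 0.218 eV.

0.218 eV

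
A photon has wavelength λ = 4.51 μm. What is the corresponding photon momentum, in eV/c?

In SI units: λ = 4.51 μm = 4.51·10^-6 m.
For a photon p = h/λ, so p = 1.469·10^-28 kg·m/s.
Converting to eV/c: p = 0.2749 eV/c ≈ 0.275 eV/c.

0.275 eV/c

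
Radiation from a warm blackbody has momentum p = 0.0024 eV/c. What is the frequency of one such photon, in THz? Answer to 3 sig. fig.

First convert: p = 0.0024 eV/c = 1.2826 × 10^-30 kg·m/s.
For a photon f = pc/h, so f = 5.803 × 10^11 Hz.
Converting to THz: f = 0.5803 THz ≈ 0.580 THz.

0.580 THz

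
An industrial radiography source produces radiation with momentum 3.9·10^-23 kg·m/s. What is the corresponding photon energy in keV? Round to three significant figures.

73.0 keV

Take c = 2.99792458·10^8 m/s, 1 eV = 1.602176634·10^-19 J.
The photon relation is E = pc, giving E = 1.169·10^-14 J.
Converting to keV: E = 72.98 keV ≈ 73.0 keV.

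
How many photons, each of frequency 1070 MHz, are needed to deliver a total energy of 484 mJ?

6.83·10^23 photons

Per-photon energy: E = 7.090·10^-25 J (from frequency = 1070 MHz).
N = E_total / E_photon = 0.484 J / 7.090·10^-25 J = 6.83·10^23.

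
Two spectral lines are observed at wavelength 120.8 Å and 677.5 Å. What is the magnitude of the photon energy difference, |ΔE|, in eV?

84.3 eV

Using E = hc/λ: E₁ = 1.6444 × 10^-17 J, E₂ = 2.9320 × 10^-18 J.
|ΔE| = |1.6444 × 10^-17 − 2.9320 × 10^-18| = 1.35 × 10^-17 J = 84.3 eV.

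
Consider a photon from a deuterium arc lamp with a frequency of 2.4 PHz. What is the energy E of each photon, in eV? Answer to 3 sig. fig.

9.93 eV

Take h = 6.62607015 × 10^-34 J·s, 1 eV = 1.602176634 × 10^-19 J.
First convert: f = 2.4 PHz = 2.4 × 10^15 Hz.
Since E = hf for a photon, E = 1.590 × 10^-18 J.
Converting to eV: E = 9.926 eV ≈ 9.93 eV.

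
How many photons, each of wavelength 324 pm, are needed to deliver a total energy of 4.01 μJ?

Per-photon energy: E = 6.131 × 10^-16 J (from wavelength = 324 pm).
N = E_total / E_photon = 4.01 × 10^-6 J / 6.131 × 10^-16 J = 6.54 × 10^9.

6.54 × 10^9 photons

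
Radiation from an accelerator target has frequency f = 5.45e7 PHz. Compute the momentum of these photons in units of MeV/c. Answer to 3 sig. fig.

225 MeV/c

(h = 6.62607015e-34 J·s, c = 2.99792458e8 m/s, 1 eV = 1.602176634e-19 J.)
Convert to SI: f = 5.45e7 PHz = 5.45e22 Hz.
For a photon p = hf/c, so p = 1.205e-19 kg·m/s.
Converting to MeV/c: p = 225.4 MeV/c ≈ 225 MeV/c.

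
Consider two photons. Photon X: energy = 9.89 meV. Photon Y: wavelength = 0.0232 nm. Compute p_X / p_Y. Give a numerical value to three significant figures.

1.85 × 10^-7

p_X = 5.285 × 10^-30 kg·m/s (from energy = 9.89 meV, via p = E/c).
p_Y = 2.856 × 10^-23 kg·m/s (from wavelength = 0.0232 nm, via p = h/λ).
Ratio = 5.285 × 10^-30 / 2.856 × 10^-23 = 1.85 × 10^-7.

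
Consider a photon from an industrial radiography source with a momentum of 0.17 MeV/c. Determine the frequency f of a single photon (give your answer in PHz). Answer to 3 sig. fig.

First convert: p = 0.17 MeV/c = 9.0853 × 10^-23 kg·m/s.
Apply f = pc/h: f = 4.111 × 10^19 Hz.
Converting to PHz: f = 41110 PHz ≈ 4.11 × 10^4 PHz.

4.11 × 10^4 PHz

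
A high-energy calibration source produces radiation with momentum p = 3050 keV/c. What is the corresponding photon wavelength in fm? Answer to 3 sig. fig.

(h = 6.62607015e-34 J·s, c = 2.99792458e8 m/s, 1 eV = 1.602176634e-19 J.)
Convert to SI: p = 3050 keV/c = 1.6300e-21 kg·m/s.
Since λ = h/p for a photon, λ = 4.065e-13 m.
Converting to fm: λ = 406.5 fm ≈ 407 fm.

407 fm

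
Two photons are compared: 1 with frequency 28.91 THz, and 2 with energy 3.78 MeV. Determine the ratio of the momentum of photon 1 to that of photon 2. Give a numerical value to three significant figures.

p_1 = 6.390e-29 kg·m/s (from frequency = 28.91 THz, via p = hf/c).
p_2 = 2.020e-21 kg·m/s (from energy = 3.78 MeV, via p = E/c).
Ratio = 6.390e-29 / 2.020e-21 = 3.16e-8.

3.16e-8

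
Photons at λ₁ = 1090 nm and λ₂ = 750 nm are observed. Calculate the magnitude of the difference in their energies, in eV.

0.516 eV

Using E = hc/λ: E₁ = 1.822 × 10^-19 J, E₂ = 2.649 × 10^-19 J.
|ΔE| = |1.822 × 10^-19 − 2.649 × 10^-19| = 8.26 × 10^-20 J = 0.516 eV.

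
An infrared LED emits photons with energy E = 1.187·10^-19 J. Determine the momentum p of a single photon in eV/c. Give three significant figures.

0.741 eV/c

Use c = 2.99792458·10^8 m/s, 1 eV = 1.602176634·10^-19 J.
Apply p = E/c: p = 3.959·10^-28 kg·m/s.
Converting to eV/c: p = 0.7409 eV/c ≈ 0.741 eV/c.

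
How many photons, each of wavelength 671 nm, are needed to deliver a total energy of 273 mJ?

9.22 × 10^17 photons

Per-photon energy: E = 2.960 × 10^-19 J (from wavelength = 671 nm).
N = E_total / E_photon = 0.273 J / 2.960 × 10^-19 J = 9.22 × 10^17.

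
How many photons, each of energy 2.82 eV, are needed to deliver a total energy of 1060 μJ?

Per-photon energy: E = 4.518·10^-19 J (from energy = 2.82 eV).
N = E_total / E_photon = 0.00106 J / 4.518·10^-19 J = 2.35·10^15.

2.35·10^15 photons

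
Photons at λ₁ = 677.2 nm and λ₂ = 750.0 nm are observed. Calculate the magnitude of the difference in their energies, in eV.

Using E = hc/λ: E₁ = 2.9333e-19 J, E₂ = 2.6486e-19 J.
|ΔE| = |2.9333e-19 − 2.6486e-19| = 2.85e-20 J = 0.178 eV.

0.178 eV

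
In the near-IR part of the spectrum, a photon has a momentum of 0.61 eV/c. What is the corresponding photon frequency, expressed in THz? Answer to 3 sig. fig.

147 THz

Convert to SI: p = 0.61 eV/c = 3.2600e-28 kg·m/s.
The photon relation is f = pc/h, giving f = 1.475e14 Hz.
Converting to THz: f = 147.5 THz ≈ 147 THz.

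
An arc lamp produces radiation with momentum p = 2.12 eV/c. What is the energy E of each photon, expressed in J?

Use c = 2.99792458 × 10^8 m/s, 1 eV = 1.602176634 × 10^-19 J.
First convert: p = 2.12 eV/c = 1.1330 × 10^-27 kg·m/s.
For a photon E = pc, so E = 3.397 × 10^-19 J.
So E ≈ 3.40 × 10^-19 J.

3.40 × 10^-19 J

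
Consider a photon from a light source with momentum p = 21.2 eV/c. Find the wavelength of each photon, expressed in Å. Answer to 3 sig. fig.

Use h = 6.62607015 × 10^-34 J·s, c = 2.99792458 × 10^8 m/s, 1 eV = 1.602176634 × 10^-19 J.
First convert: p = 21.2 eV/c = 1.1330 × 10^-26 kg·m/s.
Since λ = h/p for a photon, λ = 5.848 × 10^-8 m.
Converting to Å: λ = 584.8 Å ≈ 585 Å.

585 Å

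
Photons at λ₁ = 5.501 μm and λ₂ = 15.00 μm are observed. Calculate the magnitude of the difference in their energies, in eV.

0.143 eV

Using E = hc/λ: E₁ = 3.6111 × 10^-20 J, E₂ = 1.3243 × 10^-20 J.
|ΔE| = |3.6111 × 10^-20 − 1.3243 × 10^-20| = 2.29 × 10^-20 J = 0.143 eV.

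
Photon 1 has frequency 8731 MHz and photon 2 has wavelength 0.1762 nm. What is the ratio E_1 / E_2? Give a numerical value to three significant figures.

5.13 × 10^-9

E_1 = 5.785 × 10^-24 J (from frequency = 8731 MHz, via E = hf).
E_2 = 1.127 × 10^-15 J (from wavelength = 0.1762 nm, via E = hc/λ).
Ratio = 5.785 × 10^-24 / 1.127 × 10^-15 = 5.13 × 10^-9.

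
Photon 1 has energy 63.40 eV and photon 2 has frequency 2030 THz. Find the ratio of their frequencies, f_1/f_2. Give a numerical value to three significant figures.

f_1 = 1.533 × 10^16 Hz (from energy = 63.40 eV, via f = E/h).
f_2 = 2.030 × 10^15 Hz (from frequency = 2030 THz, via f given directly).
Ratio = 1.533 × 10^16 / 2.030 × 10^15 = 7.55.

7.55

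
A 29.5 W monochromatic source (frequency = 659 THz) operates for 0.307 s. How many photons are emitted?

2.07e19 photons

Total energy: E_total = P·t = 29.5 × 0.307 = 9.056 J.
Per-photon energy: E = 4.367e-19 J.
N = E_total / E_photon = 2.07e19.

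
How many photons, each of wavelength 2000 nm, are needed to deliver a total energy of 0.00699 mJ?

Per-photon energy: E = 9.932 × 10^-20 J (from wavelength = 2000 nm).
N = E_total / E_photon = 6.99 × 10^-6 J / 9.932 × 10^-20 J = 7.04 × 10^13.

7.04 × 10^13 photons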